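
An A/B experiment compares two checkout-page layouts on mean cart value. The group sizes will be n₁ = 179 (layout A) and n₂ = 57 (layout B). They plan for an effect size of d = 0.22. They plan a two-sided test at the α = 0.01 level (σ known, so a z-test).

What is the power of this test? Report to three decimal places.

Noncentrality parameter: δ = d / √(1/n₁ + 1/n₂) = 0.22 / √(1/179 + 1/57) = 1.4465
Two-sided α = 0.01 → critical value z_{0.005} = 2.576.
Power = Φ(δ − 2.576) + Φ(−δ − 2.576) = Φ(-1.129) + Φ(-4.022) = 0.1294 + 0.0000 = 0.1294.

Power ≈ 0.129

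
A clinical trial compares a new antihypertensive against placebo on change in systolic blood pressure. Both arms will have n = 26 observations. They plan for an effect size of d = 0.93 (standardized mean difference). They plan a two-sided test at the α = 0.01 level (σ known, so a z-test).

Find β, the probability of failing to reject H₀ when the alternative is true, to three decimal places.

β ≈ 0.218

Noncentrality parameter: δ = d·√(n/2) = 0.93 × √(26/2) = 3.3532
Two-sided α = 0.01 → critical value z_{0.005} = 2.576.
Power = Φ(δ − 2.576) + Φ(−δ − 2.576) = Φ(0.777) + Φ(-5.929) = 0.7815 + 0.0000 = 0.7815.
Type II error: β = 1 − power = 1 − 0.7815 = 0.2185.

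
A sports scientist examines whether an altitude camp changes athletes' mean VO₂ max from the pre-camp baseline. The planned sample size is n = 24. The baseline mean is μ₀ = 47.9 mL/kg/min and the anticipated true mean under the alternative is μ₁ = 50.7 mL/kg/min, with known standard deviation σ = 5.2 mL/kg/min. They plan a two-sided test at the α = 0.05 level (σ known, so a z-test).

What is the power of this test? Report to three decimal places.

Standardized effect: d = |μ₁ − μ₀| / σ = |50.7 − 47.9| / 5.2 = 0.5385
Noncentrality parameter: δ = d·√n = 0.5385 × √24 = 2.6379
Critical value for a two-sided test at α = 0.05: z_{α/2} = 1.960.
Power = Φ(δ − 1.960) + Φ(−δ − 1.960) = Φ(0.678) + Φ(-4.598) = 0.7511 + 0.0000 = 0.7511.

Power ≈ 0.751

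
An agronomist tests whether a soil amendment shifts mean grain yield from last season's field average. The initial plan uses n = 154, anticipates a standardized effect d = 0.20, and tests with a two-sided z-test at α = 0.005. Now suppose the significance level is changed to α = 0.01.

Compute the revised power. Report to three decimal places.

Power ≈ 0.463

δ = d·√n = 0.20 × √154 = 2.4819 (unchanged). New critical value: z_{0.005} = 2.576.
Revised power = Φ(δ − 2.576) + Φ(−δ − 2.576) = Φ(-0.094) + Φ(-5.058) = 0.4626 + 0.0000 = 0.4626.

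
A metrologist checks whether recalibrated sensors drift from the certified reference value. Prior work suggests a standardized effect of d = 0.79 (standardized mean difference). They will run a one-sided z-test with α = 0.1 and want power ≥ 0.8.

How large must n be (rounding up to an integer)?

n = 8

For power 0.8 need Φ(δ − z_{0.1}) = 0.8, so δ = z_{0.1} + z_{0.20} = 1.282 + 0.842 = 2.123.
δ = d·√n ⇒ n = (δ/d)² = (2.123 / 0.79)² = 7.22.
Rounding up, n = 8.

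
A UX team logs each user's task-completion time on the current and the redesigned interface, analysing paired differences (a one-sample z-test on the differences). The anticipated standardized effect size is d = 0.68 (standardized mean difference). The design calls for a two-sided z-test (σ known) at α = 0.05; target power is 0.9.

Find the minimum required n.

For power 0.9 need Φ(δ − z_{0.025}) = 0.9, so δ = z_{0.025} + z_{0.10} = 1.960 + 1.282 = 3.242.
(Ignoring the negligible lower-tail rejection probability gives the usual closed-form inversion.)
δ = d·√n ⇒ n = (δ/d)² = (3.242 / 0.68)² = 22.72.
Round up to the next whole unit.

n = 23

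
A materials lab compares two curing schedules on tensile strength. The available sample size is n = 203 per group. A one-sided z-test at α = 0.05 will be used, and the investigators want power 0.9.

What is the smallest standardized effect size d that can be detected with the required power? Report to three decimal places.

Need Φ(δ − 1.645) = 0.9, so δ = 1.645 + 1.282 = 2.926.
δ = d·√(n/2) ⇒ d = δ/√(n/2) = 2.926/√(203/2) = 0.2905.

d ≈ 0.290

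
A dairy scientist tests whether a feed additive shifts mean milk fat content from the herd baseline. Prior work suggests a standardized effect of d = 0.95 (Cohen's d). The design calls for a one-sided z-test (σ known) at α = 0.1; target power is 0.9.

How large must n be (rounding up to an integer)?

Set Φ(δ − 1.282) = 0.9; then δ − 1.282 = Φ⁻¹(0.9) = 1.282, giving δ = 2.563.
δ = d·√n ⇒ n = (δ/d)² = (2.563 / 0.95)² = 7.28.
Round up to the next whole unit.

n = 8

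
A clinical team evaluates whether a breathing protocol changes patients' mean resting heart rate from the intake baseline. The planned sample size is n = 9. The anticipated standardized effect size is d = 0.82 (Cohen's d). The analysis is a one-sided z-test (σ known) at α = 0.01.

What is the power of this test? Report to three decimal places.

Noncentrality parameter: δ = d·√n = 0.82 × √9 = 2.4600
One-sided α = 0.01 → critical value z_{0.01} = 2.326.
Power = Φ(δ − 2.326) = Φ(0.134) = 0.5532.

Power ≈ 0.553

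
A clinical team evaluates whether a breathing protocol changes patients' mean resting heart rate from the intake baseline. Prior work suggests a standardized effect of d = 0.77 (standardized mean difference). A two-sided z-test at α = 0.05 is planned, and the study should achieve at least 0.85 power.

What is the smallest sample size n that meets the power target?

Set Φ(δ − 1.960) = 0.85; then δ − 1.960 = Φ⁻¹(0.85) = 1.036, giving δ = 2.996.
(The Φ(−δ − z_{α/2}) term is vanishingly small for δ > 0 and is dropped in the standard sample-size formula.)
δ = d·√n ⇒ n = (δ/d)² = (2.996 / 0.77)² = 15.14.
Round up to the next whole unit.

n = 16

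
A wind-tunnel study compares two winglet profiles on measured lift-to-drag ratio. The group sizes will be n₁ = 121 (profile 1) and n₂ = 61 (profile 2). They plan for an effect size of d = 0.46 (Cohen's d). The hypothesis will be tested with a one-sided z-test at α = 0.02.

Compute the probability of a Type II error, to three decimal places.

Noncentrality parameter: δ = d / √(1/n₁ + 1/n₂) = 0.46 / √(1/121 + 1/61) = 2.9294
One-sided α = 0.02 → critical value z_{0.02} = 2.054.
Power = Φ(δ − 2.054) = Φ(0.876) = 0.8094.
Type II error: β = 1 − power = 1 − 0.8094 = 0.1906.

β ≈ 0.191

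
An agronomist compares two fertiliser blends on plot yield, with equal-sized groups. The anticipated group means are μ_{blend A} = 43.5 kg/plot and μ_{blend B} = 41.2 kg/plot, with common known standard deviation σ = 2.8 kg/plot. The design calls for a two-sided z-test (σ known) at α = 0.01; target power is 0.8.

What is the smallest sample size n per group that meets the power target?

Standardized effect: d = |μ_{blend A} − μ_{blend B}| / σ = |43.5 − 41.2| / 2.8 = 0.8214
Set Φ(δ − 2.576) = 0.8; then δ − 2.576 = Φ⁻¹(0.8) = 0.842, giving δ = 3.417.
(Ignoring the negligible lower-tail rejection probability gives the usual closed-form inversion.)
δ = d·√(n/2) ⇒ n = 2(δ/d)² = 2 × (3.417 / 0.8214)² = 34.62.
Rounding up, n = 35 per group.

n = 35 per group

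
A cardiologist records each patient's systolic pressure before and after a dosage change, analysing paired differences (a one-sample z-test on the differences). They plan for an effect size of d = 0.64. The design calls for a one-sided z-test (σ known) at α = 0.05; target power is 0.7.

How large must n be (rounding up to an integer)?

n = 12

Set Φ(δ − 1.645) = 0.7; then δ − 1.645 = Φ⁻¹(0.7) = 0.524, giving δ = 2.169.
δ = d·√n ⇒ n = (δ/d)² = (2.169 / 0.64)² = 11.49.
Round up to the next whole unit.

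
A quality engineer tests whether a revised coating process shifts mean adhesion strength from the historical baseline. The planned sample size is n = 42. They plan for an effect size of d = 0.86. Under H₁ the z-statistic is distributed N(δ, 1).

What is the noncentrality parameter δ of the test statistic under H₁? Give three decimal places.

The noncentrality parameter scales effect size by the design's sample-size factor: δ = d·√n = 0.86 × √42 = 5.5734

δ ≈ 5.573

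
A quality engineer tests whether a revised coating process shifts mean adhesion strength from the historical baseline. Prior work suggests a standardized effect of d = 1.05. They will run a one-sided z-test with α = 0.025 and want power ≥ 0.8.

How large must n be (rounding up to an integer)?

n = 8

Set Φ(δ − 1.960) = 0.8; then δ − 1.960 = Φ⁻¹(0.8) = 0.842, giving δ = 2.802.
δ = d·√n ⇒ n = (δ/d)² = (2.802 / 1.05)² = 7.12.
Round up to the next whole unit.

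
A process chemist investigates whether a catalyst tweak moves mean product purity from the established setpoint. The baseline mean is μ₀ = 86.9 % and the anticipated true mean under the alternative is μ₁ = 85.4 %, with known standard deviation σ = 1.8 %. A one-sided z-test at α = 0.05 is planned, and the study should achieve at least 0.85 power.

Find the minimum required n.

n = 11

Standardized effect: d = |μ₁ − μ₀| / σ = |85.4 − 86.9| / 1.8 = 0.8333
For power 0.85 need Φ(δ − z_{0.05}) = 0.85, so δ = z_{0.05} + z_{0.15} = 1.645 + 1.036 = 2.681.
δ = d·√n ⇒ n = (δ/d)² = (2.681 / 0.8333)² = 10.35.
Round up to the next whole unit.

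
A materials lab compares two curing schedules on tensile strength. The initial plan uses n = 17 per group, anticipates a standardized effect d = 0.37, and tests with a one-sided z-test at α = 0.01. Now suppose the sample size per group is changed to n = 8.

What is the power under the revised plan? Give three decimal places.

With n = 8 per group: δ = d·√(n/2) = 0.37 × √(8/2) = 0.7400. Critical value z_{0.01} = 2.326.
Revised power = P(Z > 2.326 − δ) = Φ(-1.586) = 0.0563.

Power ≈ 0.056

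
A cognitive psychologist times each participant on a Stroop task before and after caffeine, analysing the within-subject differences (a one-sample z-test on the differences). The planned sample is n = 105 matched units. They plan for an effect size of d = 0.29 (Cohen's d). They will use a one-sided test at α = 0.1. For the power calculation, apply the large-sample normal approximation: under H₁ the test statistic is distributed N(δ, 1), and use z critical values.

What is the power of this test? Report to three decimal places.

Power ≈ 0.954

Noncentrality parameter: δ = d·√n = 0.29 × √105 = 2.9716
Critical value for a one-sided test at α = 0.1: z_α = 1.282.
Power = P(Z > 1.282 − δ) = Φ(1.690) = 0.9545.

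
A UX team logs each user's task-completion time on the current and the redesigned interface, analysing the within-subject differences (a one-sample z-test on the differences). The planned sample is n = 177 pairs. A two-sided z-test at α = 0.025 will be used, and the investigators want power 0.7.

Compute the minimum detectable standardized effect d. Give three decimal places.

d ≈ 0.208

Need Φ(δ − 2.241) = 0.7, so δ = 2.241 + 0.524 = 2.766.
(The second rejection-region term Φ(−δ − z_{α/2}) is negligible and dropped.)
δ = d·√n ⇒ d = δ/√n = 2.766/√177 = 0.2079.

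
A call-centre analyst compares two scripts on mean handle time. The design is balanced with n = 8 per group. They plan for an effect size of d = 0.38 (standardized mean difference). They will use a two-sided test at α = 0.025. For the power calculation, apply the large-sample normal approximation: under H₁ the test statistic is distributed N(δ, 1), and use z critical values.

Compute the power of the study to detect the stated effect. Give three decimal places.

Noncentrality parameter: δ = d·√(n/2) = 0.38 × √(8/2) = 0.7600
Critical value for a two-sided test at α = 0.025: z_{α/2} = 2.241.
Power = Φ(δ − 2.241) + Φ(−δ − 2.241) = Φ(-1.481) + Φ(-3.001) = 0.0692 + 0.0013 = 0.0706.

Power ≈ 0.071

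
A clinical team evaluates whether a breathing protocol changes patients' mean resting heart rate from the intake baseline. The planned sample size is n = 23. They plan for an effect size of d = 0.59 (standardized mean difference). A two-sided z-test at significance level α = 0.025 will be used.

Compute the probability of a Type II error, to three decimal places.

β ≈ 0.278

Noncentrality parameter: δ = d·√n = 0.59 × √23 = 2.8295
Critical value for a two-sided test at α = 0.025: z_{α/2} = 2.241.
Power = Φ(δ − 2.241) + Φ(−δ − 2.241) = Φ(0.588) + Φ(-5.071) = 0.7218 + 0.0000 = 0.7218.
Type II error: β = 1 − power = 1 − 0.7218 = 0.2782.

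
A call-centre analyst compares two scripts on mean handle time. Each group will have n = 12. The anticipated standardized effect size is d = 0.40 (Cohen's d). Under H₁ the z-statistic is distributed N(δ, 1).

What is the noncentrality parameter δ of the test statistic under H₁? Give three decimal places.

The noncentrality parameter scales effect size by the design's sample-size factor: δ = d·√(n/2) = 0.40 × √(12/2) = 0.9798

δ ≈ 0.980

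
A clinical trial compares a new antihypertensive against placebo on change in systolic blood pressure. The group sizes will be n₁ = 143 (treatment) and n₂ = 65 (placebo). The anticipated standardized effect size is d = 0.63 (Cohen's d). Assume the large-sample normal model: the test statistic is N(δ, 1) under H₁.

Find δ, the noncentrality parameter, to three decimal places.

δ ≈ 4.211

δ = d / √(1/n₁ + 1/n₂) = 0.63 / √(1/143 + 1/65) = 4.2115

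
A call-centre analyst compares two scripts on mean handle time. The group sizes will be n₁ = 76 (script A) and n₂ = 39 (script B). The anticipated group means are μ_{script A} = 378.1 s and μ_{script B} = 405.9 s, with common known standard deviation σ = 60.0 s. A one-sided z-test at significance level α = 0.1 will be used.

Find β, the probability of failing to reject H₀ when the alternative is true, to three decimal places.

β ≈ 0.142

Standardized effect: d = |μ_{script A} − μ_{script B}| / σ = |378.1 − 405.9| / 60.0 = 0.4633
Noncentrality parameter: δ = d / √(1/n₁ + 1/n₂) = 0.4633 / √(1/76 + 1/39) = 2.3523
One-sided α = 0.1 → critical value z_{0.1} = 1.282.
Power = Φ(δ − 1.282) = Φ(1.071) = 0.8578.
Type II error: β = 1 − power = 1 − 0.8578 = 0.1422.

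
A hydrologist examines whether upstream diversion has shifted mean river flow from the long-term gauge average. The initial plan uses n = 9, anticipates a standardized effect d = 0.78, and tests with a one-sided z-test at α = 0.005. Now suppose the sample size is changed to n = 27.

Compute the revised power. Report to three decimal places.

Power ≈ 0.930

With n = 27: δ = d·√n = 0.78 × √27 = 4.0530. Critical value z_{0.005} = 2.576.
Revised power = P(Z > 2.576 − δ) = Φ(1.477) = 0.9302.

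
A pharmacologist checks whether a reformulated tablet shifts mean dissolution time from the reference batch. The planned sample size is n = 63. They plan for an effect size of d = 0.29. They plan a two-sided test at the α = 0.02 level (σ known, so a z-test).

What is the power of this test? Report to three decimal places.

Power ≈ 0.490

Noncentrality parameter: δ = d·√n = 0.29 × √63 = 2.3018
Critical value for a two-sided test at α = 0.02: z_{α/2} = 2.326.
Power = Φ(δ − 2.326) + Φ(−δ − 2.326) = Φ(-0.025) + Φ(-4.628) = 0.4902 + 0.0000 = 0.4902.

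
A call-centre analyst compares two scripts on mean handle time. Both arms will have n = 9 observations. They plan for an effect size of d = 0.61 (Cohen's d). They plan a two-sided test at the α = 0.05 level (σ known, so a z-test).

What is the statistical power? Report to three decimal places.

Power ≈ 0.253

Noncentrality parameter: λ = d·√(n/2) = 0.61 × √(9/2) = 1.2940
Critical value for a two-sided test at α = 0.05: z_{α/2} = 1.960.
Power = Φ(λ − 1.960) + Φ(−λ − 1.960) = Φ(-0.666) + Φ(-3.254) = 0.2527 + 0.0006 = 0.2533.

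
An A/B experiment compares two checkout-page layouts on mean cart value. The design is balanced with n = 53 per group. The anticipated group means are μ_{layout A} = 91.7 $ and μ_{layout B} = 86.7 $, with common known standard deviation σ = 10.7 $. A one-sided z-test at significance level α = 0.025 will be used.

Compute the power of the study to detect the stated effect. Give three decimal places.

Standardized effect: d = |μ_{layout A} − μ_{layout B}| / σ = |91.7 − 86.7| / 10.7 = 0.4673
Noncentrality parameter: δ = d·√(n/2) = 0.4673 × √(53/2) = 2.4055
One-sided α = 0.025 → critical value z_{0.025} = 1.960.
Power = P(Z > 1.960 − δ) = Φ(0.446) = 0.6720.

Power ≈ 0.672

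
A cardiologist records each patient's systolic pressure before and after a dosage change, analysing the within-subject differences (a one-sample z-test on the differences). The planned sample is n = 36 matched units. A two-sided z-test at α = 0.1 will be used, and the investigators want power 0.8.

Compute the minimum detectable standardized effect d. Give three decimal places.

d ≈ 0.414

Required noncentrality: δ = z_{0.05} + z_{0.20} = 1.645 + 0.842 = 2.486.
(Lower-tail contribution to power is negligible for δ > 0.)
δ = d·√n ⇒ d = δ/√n = 2.486/√36 = 0.4144.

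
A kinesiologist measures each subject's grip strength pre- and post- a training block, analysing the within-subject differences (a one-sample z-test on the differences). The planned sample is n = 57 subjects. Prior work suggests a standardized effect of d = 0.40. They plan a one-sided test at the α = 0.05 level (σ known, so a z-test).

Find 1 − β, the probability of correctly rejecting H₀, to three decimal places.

Noncentrality parameter: δ = d·√n = 0.40 × √57 = 3.0199
Critical value for a one-sided test at α = 0.05: z_α = 1.645.
Power = P(Z > 1.645 − δ) = Φ(1.375) = 0.9154.

Power ≈ 0.915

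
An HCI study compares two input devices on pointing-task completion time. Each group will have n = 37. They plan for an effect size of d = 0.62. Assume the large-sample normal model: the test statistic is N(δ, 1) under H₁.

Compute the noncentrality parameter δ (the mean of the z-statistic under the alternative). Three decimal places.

The noncentrality parameter scales effect size by the design's sample-size factor: δ = d·√(n/2) = 0.62 × √(37/2) = 2.6667

δ ≈ 2.667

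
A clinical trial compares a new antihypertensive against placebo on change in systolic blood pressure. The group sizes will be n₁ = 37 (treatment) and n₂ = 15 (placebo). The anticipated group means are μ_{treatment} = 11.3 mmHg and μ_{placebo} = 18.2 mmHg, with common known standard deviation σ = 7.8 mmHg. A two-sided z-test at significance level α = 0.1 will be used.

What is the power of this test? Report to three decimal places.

Standardized effect: d = |μ_{treatment} − μ_{placebo}| / σ = |11.3 − 18.2| / 7.8 = 0.8846
Noncentrality parameter: δ = d / √(1/n₁ + 1/n₂) = 0.8846 / √(1/37 + 1/15) = 2.8900
Critical value for a two-sided test at α = 0.1: z_{α/2} = 1.645.
Power = Φ(δ − 1.645) + Φ(−δ − 1.645) = Φ(1.245) + Φ(-4.535) = 0.8935 + 0.0000 = 0.8935.

Power ≈ 0.893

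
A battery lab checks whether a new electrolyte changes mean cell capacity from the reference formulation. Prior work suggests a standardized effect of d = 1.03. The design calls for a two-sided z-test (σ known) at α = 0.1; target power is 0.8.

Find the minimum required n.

For power 0.8 need Φ(δ − z_{0.05}) = 0.8, so δ = z_{0.05} + z_{0.20} = 1.645 + 0.842 = 2.486.
(The Φ(−δ − z_{α/2}) term is vanishingly small for δ > 0 and is dropped in the standard sample-size formula.)
δ = d·√n ⇒ n = (δ/d)² = (2.486 / 1.03)² = 5.83.
Round up to the next whole unit.

n = 6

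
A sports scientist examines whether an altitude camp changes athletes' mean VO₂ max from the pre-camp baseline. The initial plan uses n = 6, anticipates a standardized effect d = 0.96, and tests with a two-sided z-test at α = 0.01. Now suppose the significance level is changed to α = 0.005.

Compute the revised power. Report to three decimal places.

Power ≈ 0.324

δ = d·√n = 0.96 × √6 = 2.3515 (unchanged). New critical value: z_{0.0025} = 2.807.
Revised power = Φ(δ − 2.807) + Φ(−δ − 2.807) = Φ(-0.456) + Φ(-5.159) = 0.3244 + 0.0000 = 0.3244.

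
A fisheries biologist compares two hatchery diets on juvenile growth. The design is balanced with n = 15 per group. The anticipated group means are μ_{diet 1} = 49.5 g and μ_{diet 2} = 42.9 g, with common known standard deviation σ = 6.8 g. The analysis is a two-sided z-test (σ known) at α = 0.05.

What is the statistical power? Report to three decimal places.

Power ≈ 0.757

Standardized effect: d = |μ_{diet 1} − μ_{diet 2}| / σ = |49.5 − 42.9| / 6.8 = 0.9706
Noncentrality parameter: δ = d·√(n/2) = 0.9706 × √(15/2) = 2.6581
Two-sided α = 0.05 → critical value z_{0.025} = 1.960.
Power = Φ(δ − 1.960) + Φ(−δ − 1.960) = Φ(0.698) + Φ(-4.618) = 0.7574 + 0.0000 = 0.7574.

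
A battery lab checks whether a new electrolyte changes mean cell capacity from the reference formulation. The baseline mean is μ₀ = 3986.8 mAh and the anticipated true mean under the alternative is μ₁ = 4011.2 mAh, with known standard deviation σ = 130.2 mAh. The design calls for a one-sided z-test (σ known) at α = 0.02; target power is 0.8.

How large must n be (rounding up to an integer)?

Standardized effect: d = |μ₁ − μ₀| / σ = |4011.2 − 3986.8| / 130.2 = 0.1874
Set Φ(δ − 2.054) = 0.8; then δ − 2.054 = Φ⁻¹(0.8) = 0.842, giving δ = 2.895.
δ = d·√n ⇒ n = (δ/d)² = (2.895 / 0.1874)² = 238.70.
Rounding up, n = 239.

n = 239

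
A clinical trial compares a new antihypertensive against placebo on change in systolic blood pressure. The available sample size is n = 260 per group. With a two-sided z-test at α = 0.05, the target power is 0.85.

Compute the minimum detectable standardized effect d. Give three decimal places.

Required noncentrality: δ = z_{0.025} + z_{0.15} = 1.960 + 1.036 = 2.996.
(The second rejection-region term Φ(−δ − z_{α/2}) is negligible and dropped.)
δ = d·√(n/2) ⇒ d = δ/√(n/2) = 2.996/√(260/2) = 0.2628.

d ≈ 0.263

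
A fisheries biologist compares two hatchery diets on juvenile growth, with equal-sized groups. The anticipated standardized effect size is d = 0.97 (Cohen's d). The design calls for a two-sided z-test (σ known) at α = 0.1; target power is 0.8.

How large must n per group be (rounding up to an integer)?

For power 0.8 need Φ(δ − z_{0.05}) = 0.8, so δ = z_{0.05} + z_{0.20} = 1.645 + 0.842 = 2.486.
(Ignoring the negligible lower-tail rejection probability gives the usual closed-form inversion.)
δ = d·√(n/2) ⇒ n = 2(δ/d)² = 2 × (2.486 / 0.97)² = 13.14.
Rounding up, n = 14 per group.

n = 14 per group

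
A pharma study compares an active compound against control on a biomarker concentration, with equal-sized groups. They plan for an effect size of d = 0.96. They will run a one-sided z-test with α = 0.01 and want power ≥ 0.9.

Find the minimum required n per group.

For power 0.9 need Φ(δ − z_{0.01}) = 0.9, so δ = z_{0.01} + z_{0.10} = 2.326 + 1.282 = 3.608.
δ = d·√(n/2) ⇒ n = 2(δ/d)² = 2 × (3.608 / 0.96)² = 28.25.
Rounding up, n = 29 per group.

n = 29 per group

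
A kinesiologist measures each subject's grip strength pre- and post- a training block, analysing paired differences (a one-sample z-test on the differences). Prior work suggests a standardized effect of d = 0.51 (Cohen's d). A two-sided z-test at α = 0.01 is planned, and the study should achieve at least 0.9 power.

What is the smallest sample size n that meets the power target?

n = 58

For power 0.9 need Φ(δ − z_{0.005}) = 0.9, so δ = z_{0.005} + z_{0.10} = 2.576 + 1.282 = 3.857.
(The Φ(−δ − z_{α/2}) term is vanishingly small for δ > 0 and is dropped in the standard sample-size formula.)
δ = d·√n ⇒ n = (δ/d)² = (3.857 / 0.51)² = 57.21.
Round up to the next whole unit.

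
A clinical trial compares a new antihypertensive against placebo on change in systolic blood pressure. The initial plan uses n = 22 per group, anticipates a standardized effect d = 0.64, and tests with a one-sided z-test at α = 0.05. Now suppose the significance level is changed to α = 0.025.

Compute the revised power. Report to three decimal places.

δ = d·√(n/2) = 0.64 × √(22/2) = 2.1226 (unchanged). New critical value: z_{0.025} = 1.960.
Revised power = Φ(δ − 1.960) = Φ(0.163) = 0.5646.

Power ≈ 0.565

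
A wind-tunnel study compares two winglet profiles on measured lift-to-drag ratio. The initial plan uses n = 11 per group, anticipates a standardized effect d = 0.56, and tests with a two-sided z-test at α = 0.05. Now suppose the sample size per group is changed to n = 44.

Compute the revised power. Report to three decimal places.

With n = 44 per group: δ = d·√(n/2) = 0.56 × √(44/2) = 2.6266. Critical value z_{0.025} = 1.960.
Revised power = Φ(δ − 1.960) + Φ(−δ − 1.960) = Φ(0.667) + Φ(-4.587) = 0.7475 + 0.0000 = 0.7475.

Power ≈ 0.748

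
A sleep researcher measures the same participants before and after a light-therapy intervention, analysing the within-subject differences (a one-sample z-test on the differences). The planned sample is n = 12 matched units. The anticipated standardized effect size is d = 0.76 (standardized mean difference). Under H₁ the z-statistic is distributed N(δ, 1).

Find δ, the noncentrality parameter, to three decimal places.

δ ≈ 2.633

The noncentrality parameter scales effect size by the design's sample-size factor: δ = d·√n = 0.76 × √12 = 2.6327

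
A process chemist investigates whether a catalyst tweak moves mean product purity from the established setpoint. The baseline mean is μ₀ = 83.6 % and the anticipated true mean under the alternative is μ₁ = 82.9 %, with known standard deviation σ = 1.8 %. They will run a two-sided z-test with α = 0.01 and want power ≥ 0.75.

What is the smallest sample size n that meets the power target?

n = 70

Standardized effect: d = |μ₁ − μ₀| / σ = |82.9 − 83.6| / 1.8 = 0.3889
For power 0.75 need Φ(δ − z_{0.005}) = 0.75, so δ = z_{0.005} + z_{0.25} = 2.576 + 0.674 = 3.250.
(Ignoring the negligible lower-tail rejection probability gives the usual closed-form inversion.)
δ = d·√n ⇒ n = (δ/d)² = (3.250 / 0.3889)² = 69.86.
Round up to the next whole unit.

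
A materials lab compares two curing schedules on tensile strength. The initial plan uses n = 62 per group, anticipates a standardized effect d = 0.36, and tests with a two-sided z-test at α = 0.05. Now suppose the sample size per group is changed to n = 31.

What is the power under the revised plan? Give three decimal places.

With n = 31 per group: δ = d·√(n/2) = 0.36 × √(31/2) = 1.4173. Critical value z_{0.025} = 1.960.
Revised power = Φ(δ − 1.960) + Φ(−δ − 1.960) = Φ(-0.543) + Φ(-3.377) = 0.2937 + 0.0004 = 0.2941.

Power ≈ 0.294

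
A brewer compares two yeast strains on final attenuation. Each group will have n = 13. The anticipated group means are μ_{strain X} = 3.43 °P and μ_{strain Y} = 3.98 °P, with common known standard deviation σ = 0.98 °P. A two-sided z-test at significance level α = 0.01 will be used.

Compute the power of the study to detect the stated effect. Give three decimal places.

Power ≈ 0.126

Standardized effect: d = |μ_{strain X} − μ_{strain Y}| / σ = |3.43 − 3.98| / 0.98 = 0.5612
Noncentrality parameter: δ = d·√(n/2) = 0.5612 × √(13/2) = 1.4308
Critical value for a two-sided test at α = 0.01: z_{α/2} = 2.576.
Power = Φ(δ − 2.576) + Φ(−δ − 2.576) = Φ(-1.145) + Φ(-4.007) = 0.1261 + 0.0000 = 0.1261.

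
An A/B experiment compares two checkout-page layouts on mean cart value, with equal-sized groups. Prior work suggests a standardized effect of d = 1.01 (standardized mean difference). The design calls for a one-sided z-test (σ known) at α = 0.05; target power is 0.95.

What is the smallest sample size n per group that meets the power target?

For power 0.95 need Φ(δ − z_{0.05}) = 0.95, so δ = z_{0.05} + z_{0.05} = 1.645 + 1.645 = 3.290.
δ = d·√(n/2) ⇒ n = 2(δ/d)² = 2 × (3.290 / 1.01)² = 21.22.
Rounding up, n = 22 per group.

n = 22 per group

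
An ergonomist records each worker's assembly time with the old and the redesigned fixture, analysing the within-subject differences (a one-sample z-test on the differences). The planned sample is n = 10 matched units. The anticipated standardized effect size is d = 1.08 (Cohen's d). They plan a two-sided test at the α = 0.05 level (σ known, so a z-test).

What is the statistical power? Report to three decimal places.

Power ≈ 0.927

Noncentrality parameter: δ = d·√n = 1.08 × √10 = 3.4153
Two-sided α = 0.05 → critical value z_{0.025} = 1.960.
Power = Φ(δ − 1.960) + Φ(−δ − 1.960) = Φ(1.455) + Φ(-5.375) = 0.9272 + 0.0000 = 0.9272.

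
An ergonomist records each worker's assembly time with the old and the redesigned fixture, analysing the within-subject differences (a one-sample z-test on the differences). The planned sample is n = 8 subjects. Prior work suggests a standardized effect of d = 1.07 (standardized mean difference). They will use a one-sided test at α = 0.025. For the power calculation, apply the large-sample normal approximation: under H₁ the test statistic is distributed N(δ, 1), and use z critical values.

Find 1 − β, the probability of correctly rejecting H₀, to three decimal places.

Power ≈ 0.857

Noncentrality parameter: λ = d·√n = 1.07 × √8 = 3.0264
One-sided α = 0.025 → critical value z_{0.025} = 1.960.
Power = P(Z > 1.960 − λ) = Φ(1.066) = 0.8569.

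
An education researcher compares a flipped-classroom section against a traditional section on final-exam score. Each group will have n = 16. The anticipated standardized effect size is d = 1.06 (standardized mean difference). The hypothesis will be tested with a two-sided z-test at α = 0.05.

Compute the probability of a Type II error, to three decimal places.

β ≈ 0.150

Noncentrality parameter: δ = d·√(n/2) = 1.06 × √(16/2) = 2.9981
Two-sided α = 0.05 → critical value z_{0.025} = 1.960.
Power = Φ(δ − 1.960) + Φ(−δ − 1.960) = Φ(1.038) + Φ(-4.958) = 0.8504 + 0.0000 = 0.8504.
Type II error: β = 1 − power = 1 − 0.8504 = 0.1496.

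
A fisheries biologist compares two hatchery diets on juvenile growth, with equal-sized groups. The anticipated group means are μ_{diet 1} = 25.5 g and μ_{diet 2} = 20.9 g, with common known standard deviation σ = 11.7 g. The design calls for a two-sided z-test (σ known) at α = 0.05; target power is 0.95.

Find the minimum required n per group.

Standardized effect: d = |μ_{diet 1} − μ_{diet 2}| / σ = |25.5 − 20.9| / 11.7 = 0.3932
For power 0.95 need Φ(δ − z_{0.025}) = 0.95, so δ = z_{0.025} + z_{0.05} = 1.960 + 1.645 = 3.605.
(Ignoring the negligible lower-tail rejection probability gives the usual closed-form inversion.)
δ = d·√(n/2) ⇒ n = 2(δ/d)² = 2 × (3.605 / 0.3932)² = 168.13.
Round up to the next whole unit.

n = 169 per group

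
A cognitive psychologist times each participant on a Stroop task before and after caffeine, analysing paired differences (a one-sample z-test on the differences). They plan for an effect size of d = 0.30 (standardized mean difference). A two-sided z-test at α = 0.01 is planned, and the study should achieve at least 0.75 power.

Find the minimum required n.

n = 118

For power 0.75 need Φ(δ − z_{0.005}) = 0.75, so δ = z_{0.005} + z_{0.25} = 2.576 + 0.674 = 3.250.
(Ignoring the negligible lower-tail rejection probability gives the usual closed-form inversion.)
δ = d·√n ⇒ n = (δ/d)² = (3.250 / 0.30)² = 117.38.
Rounding up, n = 118.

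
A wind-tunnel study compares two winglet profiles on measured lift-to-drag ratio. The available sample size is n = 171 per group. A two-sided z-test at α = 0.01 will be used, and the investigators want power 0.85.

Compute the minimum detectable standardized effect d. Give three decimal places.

d ≈ 0.391

Required noncentrality: δ = z_{0.005} + z_{0.15} = 2.576 + 1.036 = 3.612.
(Lower-tail contribution to power is negligible for δ > 0.)
δ = d·√(n/2) ⇒ d = δ/√(n/2) = 3.612/√(171/2) = 0.3907.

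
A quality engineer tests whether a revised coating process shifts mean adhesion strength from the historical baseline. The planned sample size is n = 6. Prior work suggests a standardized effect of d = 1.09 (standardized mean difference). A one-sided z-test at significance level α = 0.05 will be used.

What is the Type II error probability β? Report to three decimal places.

Noncentrality parameter: δ = d·√n = 1.09 × √6 = 2.6699
One-sided α = 0.05 → critical value z_{0.05} = 1.645.
Power = P(Z > 1.645 − δ) = Φ(1.025) = 0.8473.
Type II error: β = 1 − power = 1 − 0.8473 = 0.1527.

β ≈ 0.153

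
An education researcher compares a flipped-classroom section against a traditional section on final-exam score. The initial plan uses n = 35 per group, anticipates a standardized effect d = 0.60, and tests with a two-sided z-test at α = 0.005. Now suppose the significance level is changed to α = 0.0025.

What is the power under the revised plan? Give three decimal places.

Power ≈ 0.304

δ = d·√(n/2) = 0.60 × √(35/2) = 2.5100 (unchanged). New critical value: z_{0.0013} = 3.023.
Revised power = Φ(δ − 3.023) + Φ(−δ − 3.023) = Φ(-0.513) + Φ(-5.533) = 0.3038 + 0.0000 = 0.3038.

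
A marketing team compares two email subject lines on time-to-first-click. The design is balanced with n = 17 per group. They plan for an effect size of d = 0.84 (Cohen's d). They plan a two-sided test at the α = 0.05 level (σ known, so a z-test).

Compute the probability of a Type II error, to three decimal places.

Noncentrality parameter: δ = d·√(n/2) = 0.84 × √(17/2) = 2.4490
Critical value for a two-sided test at α = 0.05: z_{α/2} = 1.960.
Power = Φ(δ − 1.960) + Φ(−δ − 1.960) = Φ(0.489) + Φ(-4.409) = 0.6876 + 0.0000 = 0.6876.
Type II error: β = 1 − power = 1 − 0.6876 = 0.3124.

β ≈ 0.312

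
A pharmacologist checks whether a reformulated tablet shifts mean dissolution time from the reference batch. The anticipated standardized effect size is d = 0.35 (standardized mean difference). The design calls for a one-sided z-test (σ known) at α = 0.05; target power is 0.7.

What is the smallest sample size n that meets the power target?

n = 39

For power 0.7 need Φ(δ − z_{0.05}) = 0.7, so δ = z_{0.05} + z_{0.30} = 1.645 + 0.524 = 2.169.
δ = d·√n ⇒ n = (δ/d)² = (2.169 / 0.35)² = 38.41.
Rounding up, n = 39.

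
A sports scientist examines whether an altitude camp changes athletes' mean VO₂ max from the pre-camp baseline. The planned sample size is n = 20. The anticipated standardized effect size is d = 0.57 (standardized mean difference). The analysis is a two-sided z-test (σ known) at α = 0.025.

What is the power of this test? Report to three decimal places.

Power ≈ 0.621

Noncentrality parameter: δ = d·√n = 0.57 × √20 = 2.5491
Two-sided α = 0.025 → critical value z_{0.0125} = 2.241.
Power = Φ(δ − 2.241) + Φ(−δ − 2.241) = Φ(0.308) + Φ(-4.791) = 0.6209 + 0.0000 = 0.6209.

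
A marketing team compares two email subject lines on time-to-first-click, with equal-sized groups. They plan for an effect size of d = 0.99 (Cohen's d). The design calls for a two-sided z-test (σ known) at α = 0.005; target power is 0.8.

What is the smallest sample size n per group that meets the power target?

Set Φ(δ − 2.807) = 0.8; then δ − 2.807 = Φ⁻¹(0.8) = 0.842, giving δ = 3.649.
(For δ > 0 the lower-tail rejection region contributes negligibly to power, so the one-term inversion is standard.)
δ = d·√(n/2) ⇒ n = 2(δ/d)² = 2 × (3.649 / 0.99)² = 27.17.
Rounding up, n = 28 per group.

n = 28 per group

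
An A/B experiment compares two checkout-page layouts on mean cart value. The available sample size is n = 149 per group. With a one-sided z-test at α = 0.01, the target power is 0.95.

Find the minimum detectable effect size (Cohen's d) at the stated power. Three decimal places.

Need Φ(δ − 2.326) = 0.95, so δ = 2.326 + 1.645 = 3.971.
δ = d·√(n/2) ⇒ d = δ/√(n/2) = 3.971/√(149/2) = 0.4601.

d ≈ 0.460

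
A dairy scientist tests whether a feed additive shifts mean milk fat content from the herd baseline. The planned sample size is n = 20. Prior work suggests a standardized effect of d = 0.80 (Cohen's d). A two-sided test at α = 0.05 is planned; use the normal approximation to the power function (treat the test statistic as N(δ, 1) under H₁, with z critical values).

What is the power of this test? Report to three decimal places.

Power ≈ 0.947

Noncentrality parameter: δ = d·√n = 0.80 × √20 = 3.5777
Two-sided α = 0.05 → critical value z_{0.025} = 1.960.
Power = Φ(δ − 1.960) + Φ(−δ − 1.960) = Φ(1.618) + Φ(-5.538) = 0.9471 + 0.0000 = 0.9471.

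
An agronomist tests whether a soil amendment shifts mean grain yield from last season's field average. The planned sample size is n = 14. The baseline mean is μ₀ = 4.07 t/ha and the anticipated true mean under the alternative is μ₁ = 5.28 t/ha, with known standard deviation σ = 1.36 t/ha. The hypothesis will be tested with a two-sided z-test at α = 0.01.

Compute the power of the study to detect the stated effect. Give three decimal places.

Standardized effect: d = |μ₁ − μ₀| / σ = |5.28 − 4.07| / 1.36 = 0.8897
Noncentrality parameter: δ = d·√n = 0.8897 × √14 = 3.3290
Two-sided α = 0.01 → critical value z_{0.005} = 2.576.
Power = Φ(δ − 2.576) + Φ(−δ − 2.576) = Φ(0.753) + Φ(-5.905) = 0.7743 + 0.0000 = 0.7743.

Power ≈ 0.774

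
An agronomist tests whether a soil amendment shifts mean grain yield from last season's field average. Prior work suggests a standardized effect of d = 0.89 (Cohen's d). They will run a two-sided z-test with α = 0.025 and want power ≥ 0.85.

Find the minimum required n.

n = 14

For power 0.85 need Φ(δ − z_{0.0125}) = 0.85, so δ = z_{0.0125} + z_{0.15} = 2.241 + 1.036 = 3.278.
(For δ > 0 the lower-tail rejection region contributes negligibly to power, so the one-term inversion is standard.)
δ = d·√n ⇒ n = (δ/d)² = (3.278 / 0.89)² = 13.56.
Round up to the next whole unit.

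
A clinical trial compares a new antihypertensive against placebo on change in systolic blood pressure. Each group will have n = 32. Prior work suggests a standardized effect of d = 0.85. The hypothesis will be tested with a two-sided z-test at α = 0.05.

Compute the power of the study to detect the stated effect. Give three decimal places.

Power ≈ 0.925

Noncentrality parameter: δ = d·√(n/2) = 0.85 × √(32/2) = 3.4000
Critical value for a two-sided test at α = 0.05: z_{α/2} = 1.960.
Power = Φ(δ − 1.960) + Φ(−δ − 1.960) = Φ(1.440) + Φ(-5.360) = 0.9251 + 0.0000 = 0.9251.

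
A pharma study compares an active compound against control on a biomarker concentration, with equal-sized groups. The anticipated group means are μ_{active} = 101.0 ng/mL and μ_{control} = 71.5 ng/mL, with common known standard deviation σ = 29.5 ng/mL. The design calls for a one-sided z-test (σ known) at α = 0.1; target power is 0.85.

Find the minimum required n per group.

n = 11 per group

Standardized effect: d = |μ_{active} − μ_{control}| / σ = |101.0 − 71.5| / 29.5 = 1.0000
For power 0.85 need Φ(δ − z_{0.1}) = 0.85, so δ = z_{0.1} + z_{0.15} = 1.282 + 1.036 = 2.318.
δ = d·√(n/2) ⇒ n = 2(δ/d)² = 2 × (2.318 / 1.0000)² = 10.75.
Rounding up, n = 11 per group.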